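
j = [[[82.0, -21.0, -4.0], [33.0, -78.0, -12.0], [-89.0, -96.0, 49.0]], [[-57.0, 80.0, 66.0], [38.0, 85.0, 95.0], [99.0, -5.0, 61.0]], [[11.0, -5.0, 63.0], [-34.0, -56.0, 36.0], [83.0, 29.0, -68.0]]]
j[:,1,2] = [-12.0, 95.0, 36.0]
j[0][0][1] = -21.0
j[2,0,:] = [11.0, -5.0, 63.0]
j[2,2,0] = 83.0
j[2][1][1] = -56.0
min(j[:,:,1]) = -96.0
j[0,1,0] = 33.0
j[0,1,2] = -12.0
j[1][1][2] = 95.0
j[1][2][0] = 99.0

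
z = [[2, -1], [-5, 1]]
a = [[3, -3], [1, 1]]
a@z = [[21, -6], [-3, 0]]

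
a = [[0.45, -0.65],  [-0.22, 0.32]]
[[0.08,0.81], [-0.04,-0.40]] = a@ [[1.12,0.94],[0.65,-0.60]]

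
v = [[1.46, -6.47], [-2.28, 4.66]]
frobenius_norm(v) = 8.42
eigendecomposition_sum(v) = [[-0.76, -0.86], [-0.3, -0.34]] + [[2.22, -5.61], [-1.98, 5.0]]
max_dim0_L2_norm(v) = 7.97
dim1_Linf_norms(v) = [6.47, 4.66]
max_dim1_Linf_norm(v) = 6.47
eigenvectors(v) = [[-0.93, 0.75], [-0.37, -0.66]]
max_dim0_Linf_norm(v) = 6.47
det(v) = -7.95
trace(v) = 6.12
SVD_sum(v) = [[2.02,-6.29], [-1.57,4.89]] + [[-0.56,-0.18], [-0.71,-0.23]]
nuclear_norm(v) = 9.32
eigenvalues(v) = [-1.1, 7.22]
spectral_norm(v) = 8.37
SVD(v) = [[0.79, -0.61], [-0.61, -0.79]] @ diag([8.366846144827802, 0.949939781659936]) @ [[0.30, -0.95], [0.95, 0.30]]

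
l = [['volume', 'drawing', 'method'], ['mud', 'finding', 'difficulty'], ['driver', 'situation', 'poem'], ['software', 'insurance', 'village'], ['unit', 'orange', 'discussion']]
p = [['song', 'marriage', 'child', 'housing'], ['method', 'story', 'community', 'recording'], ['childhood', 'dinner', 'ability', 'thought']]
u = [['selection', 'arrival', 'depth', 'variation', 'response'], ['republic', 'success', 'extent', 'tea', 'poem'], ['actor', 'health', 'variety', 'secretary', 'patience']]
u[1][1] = 'success'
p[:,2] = ['child', 'community', 'ability']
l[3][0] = 'software'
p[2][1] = 'dinner'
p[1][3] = 'recording'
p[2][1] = 'dinner'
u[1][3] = 'tea'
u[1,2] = 'extent'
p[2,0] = 'childhood'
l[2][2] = 'poem'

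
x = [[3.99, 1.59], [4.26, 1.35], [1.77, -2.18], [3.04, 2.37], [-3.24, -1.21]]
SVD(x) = [[-0.53,-0.00], [-0.55,-0.11], [-0.1,-0.92], [-0.46,0.37], [0.43,0.03]] @ diag([8.041842231883438, 2.907330995517369]) @ [[-0.93, -0.37], [-0.37, 0.93]]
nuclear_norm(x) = 10.95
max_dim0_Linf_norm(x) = 4.26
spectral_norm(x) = 8.04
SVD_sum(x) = [[3.99, 1.59], [4.14, 1.65], [0.78, 0.31], [3.44, 1.37], [-3.21, -1.28]] + [[0.00,-0.0],[0.12,-0.3],[0.99,-2.49],[-0.4,1.00],[-0.03,0.07]]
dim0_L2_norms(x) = [7.55, 4.02]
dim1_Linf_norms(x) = [3.99, 4.26, 2.18, 3.04, 3.24]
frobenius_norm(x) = 8.55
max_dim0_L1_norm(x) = 16.3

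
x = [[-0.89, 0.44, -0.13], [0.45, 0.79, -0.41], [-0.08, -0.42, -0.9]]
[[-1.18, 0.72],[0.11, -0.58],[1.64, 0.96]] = x @[[0.97, -0.98],[-1.13, -0.55],[-1.38, -0.72]]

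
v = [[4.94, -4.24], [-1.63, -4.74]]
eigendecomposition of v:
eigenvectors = [[0.99, 0.38], [-0.16, 0.93]]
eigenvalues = [5.61, -5.41]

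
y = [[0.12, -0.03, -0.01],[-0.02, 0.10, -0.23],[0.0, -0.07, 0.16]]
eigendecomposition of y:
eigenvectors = [[-0.25, 1.00, 0.13], [-0.89, -0.04, -0.82], [-0.38, -0.08, 0.56]]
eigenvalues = [-0.0, 0.12, 0.26]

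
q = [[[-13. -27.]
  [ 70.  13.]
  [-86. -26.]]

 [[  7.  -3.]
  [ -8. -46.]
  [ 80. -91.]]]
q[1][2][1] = -91.0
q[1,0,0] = 7.0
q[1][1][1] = -46.0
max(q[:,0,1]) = -3.0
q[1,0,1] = -3.0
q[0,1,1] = 13.0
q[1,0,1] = -3.0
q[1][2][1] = -91.0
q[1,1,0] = -8.0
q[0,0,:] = [-13.0, -27.0]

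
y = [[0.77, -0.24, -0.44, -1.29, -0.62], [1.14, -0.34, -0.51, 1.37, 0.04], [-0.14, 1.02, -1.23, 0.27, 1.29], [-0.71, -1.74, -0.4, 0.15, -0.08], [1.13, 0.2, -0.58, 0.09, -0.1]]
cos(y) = [[0.98, -1.05, -0.72, 0.91, 0.29], [0.38, 3.02, -0.02, 1.47, 1.11], [-1.38, 1.42, 1.14, -0.71, 0.94], [1.66, -0.41, -1.11, 2.2, 0.06], [-0.34, 0.83, -0.12, 0.9, 1.86]]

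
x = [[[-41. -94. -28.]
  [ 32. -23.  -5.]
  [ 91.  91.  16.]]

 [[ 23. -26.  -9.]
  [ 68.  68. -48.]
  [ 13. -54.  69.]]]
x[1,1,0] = 68.0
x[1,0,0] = 23.0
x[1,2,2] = 69.0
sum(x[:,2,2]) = 85.0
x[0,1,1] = -23.0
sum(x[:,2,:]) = 226.0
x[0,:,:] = [[-41.0, -94.0, -28.0], [32.0, -23.0, -5.0], [91.0, 91.0, 16.0]]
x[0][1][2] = -5.0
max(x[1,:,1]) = 68.0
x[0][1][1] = -23.0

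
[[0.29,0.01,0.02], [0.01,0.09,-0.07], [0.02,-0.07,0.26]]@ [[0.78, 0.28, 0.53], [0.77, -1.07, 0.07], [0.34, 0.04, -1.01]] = [[0.24, 0.07, 0.13], [0.05, -0.10, 0.08], [0.05, 0.09, -0.26]]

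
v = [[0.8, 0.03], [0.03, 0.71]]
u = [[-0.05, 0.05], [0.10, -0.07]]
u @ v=[[-0.04,0.03],[0.08,-0.05]]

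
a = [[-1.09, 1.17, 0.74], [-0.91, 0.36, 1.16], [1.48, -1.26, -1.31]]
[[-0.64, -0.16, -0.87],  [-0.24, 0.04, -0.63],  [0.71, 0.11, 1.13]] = a @ [[0.10, 0.36, 0.86], [-0.46, -0.0, -0.03], [0.01, 0.32, 0.14]]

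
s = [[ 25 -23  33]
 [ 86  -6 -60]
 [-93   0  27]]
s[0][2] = 33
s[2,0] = -93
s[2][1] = 0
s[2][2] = 27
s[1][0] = 86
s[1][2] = -60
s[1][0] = 86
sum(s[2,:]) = -66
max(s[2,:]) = 27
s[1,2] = -60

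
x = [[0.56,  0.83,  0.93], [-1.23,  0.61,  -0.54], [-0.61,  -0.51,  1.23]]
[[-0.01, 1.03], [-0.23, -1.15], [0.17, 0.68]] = x@[[0.06, 0.56], [-0.17, -0.04], [0.1, 0.81]]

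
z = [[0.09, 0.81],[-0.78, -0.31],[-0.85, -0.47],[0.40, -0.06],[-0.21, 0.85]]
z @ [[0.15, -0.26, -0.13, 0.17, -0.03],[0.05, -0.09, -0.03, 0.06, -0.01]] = [[0.05, -0.10, -0.04, 0.06, -0.01], [-0.13, 0.23, 0.11, -0.15, 0.03], [-0.15, 0.26, 0.12, -0.17, 0.03], [0.06, -0.10, -0.05, 0.06, -0.01], [0.01, -0.02, 0.0, 0.02, -0.0]]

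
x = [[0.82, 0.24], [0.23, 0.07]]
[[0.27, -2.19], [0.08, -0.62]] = x @ [[-0.16, -2.12], [1.69, -1.87]]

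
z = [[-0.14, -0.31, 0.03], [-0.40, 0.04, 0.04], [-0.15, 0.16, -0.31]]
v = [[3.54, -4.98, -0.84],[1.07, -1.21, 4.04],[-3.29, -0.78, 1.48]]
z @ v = [[-0.93, 1.05, -1.09],[-1.50, 1.91, 0.56],[0.66, 0.8, 0.31]]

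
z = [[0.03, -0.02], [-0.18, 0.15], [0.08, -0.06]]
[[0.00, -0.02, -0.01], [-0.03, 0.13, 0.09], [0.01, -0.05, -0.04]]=z @ [[-0.34, -0.04, -0.12], [-0.60, 0.80, 0.43]]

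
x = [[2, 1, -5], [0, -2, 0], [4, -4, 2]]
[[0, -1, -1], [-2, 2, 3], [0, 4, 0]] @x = [[-4, 6, -2], [8, -18, 16], [0, -8, 0]]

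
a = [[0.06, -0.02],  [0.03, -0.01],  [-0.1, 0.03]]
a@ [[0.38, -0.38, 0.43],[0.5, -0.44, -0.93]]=[[0.01, -0.01, 0.04], [0.01, -0.01, 0.02], [-0.02, 0.02, -0.07]]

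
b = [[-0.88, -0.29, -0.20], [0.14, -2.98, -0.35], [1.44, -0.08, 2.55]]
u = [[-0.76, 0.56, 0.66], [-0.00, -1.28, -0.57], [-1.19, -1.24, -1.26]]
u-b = [[0.12, 0.85, 0.86], [-0.14, 1.7, -0.22], [-2.63, -1.16, -3.81]]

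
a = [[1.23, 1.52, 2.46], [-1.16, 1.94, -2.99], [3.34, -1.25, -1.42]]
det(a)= -38.042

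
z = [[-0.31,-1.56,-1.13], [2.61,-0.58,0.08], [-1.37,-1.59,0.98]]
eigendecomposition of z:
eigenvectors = [[0.28+0.00j,(0.08-0.55j),0.08+0.55j], [(0.27+0j),(-0.7+0j),-0.70-0.00j], [-0.92+0.00j,(-0.03-0.44j),-0.03+0.44j]]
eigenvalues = [(1.87+0j), (-0.89+2.12j), (-0.89-2.12j)]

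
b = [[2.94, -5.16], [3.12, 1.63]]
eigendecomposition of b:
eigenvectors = [[(0.79+0j),0.79-0.00j], [0.10-0.61j,0.10+0.61j]]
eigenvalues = [(2.28+3.96j), (2.28-3.96j)]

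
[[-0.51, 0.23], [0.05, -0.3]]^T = [[-0.51, 0.05],[0.23, -0.3]]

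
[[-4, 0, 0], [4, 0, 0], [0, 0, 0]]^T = [[-4, 4, 0], [0, 0, 0], [0, 0, 0]]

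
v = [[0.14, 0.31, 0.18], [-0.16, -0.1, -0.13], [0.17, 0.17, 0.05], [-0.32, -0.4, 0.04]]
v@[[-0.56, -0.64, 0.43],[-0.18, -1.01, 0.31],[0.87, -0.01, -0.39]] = [[0.02, -0.4, 0.09], [-0.01, 0.2, -0.05], [-0.08, -0.28, 0.11], [0.29, 0.61, -0.28]]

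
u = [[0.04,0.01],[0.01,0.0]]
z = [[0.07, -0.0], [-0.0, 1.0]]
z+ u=[[0.11, 0.01],  [0.01, 1.0]]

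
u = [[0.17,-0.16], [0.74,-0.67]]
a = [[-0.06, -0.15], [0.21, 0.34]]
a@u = [[-0.12, 0.11], [0.29, -0.26]]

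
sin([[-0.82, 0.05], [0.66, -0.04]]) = [[-0.72, 0.04],  [0.58, -0.04]]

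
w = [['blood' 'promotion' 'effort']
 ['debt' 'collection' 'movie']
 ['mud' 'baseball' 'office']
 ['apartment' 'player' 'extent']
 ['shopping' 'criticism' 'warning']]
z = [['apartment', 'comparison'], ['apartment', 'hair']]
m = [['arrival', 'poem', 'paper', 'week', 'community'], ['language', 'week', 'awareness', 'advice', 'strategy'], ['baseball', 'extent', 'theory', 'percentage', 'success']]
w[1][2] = 'movie'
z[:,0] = ['apartment', 'apartment']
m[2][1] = 'extent'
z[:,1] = ['comparison', 'hair']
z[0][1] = 'comparison'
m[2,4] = 'success'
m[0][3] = 'week'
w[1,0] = 'debt'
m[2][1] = 'extent'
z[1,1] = 'hair'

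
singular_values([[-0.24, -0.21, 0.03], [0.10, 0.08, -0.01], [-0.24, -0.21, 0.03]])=[0.47, 0.01, 0.0]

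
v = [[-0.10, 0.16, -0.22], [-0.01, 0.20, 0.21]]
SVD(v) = [[-0.7, 0.71], [0.71, 0.7]] @ diag([0.3119300863694365, 0.26626982783927267]) @ [[0.2,0.09,0.97], [-0.29,0.96,-0.03]]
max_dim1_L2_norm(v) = 0.29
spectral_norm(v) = 0.31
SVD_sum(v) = [[-0.04, -0.02, -0.21], [0.04, 0.02, 0.22]] + [[-0.06, 0.18, -0.01],[-0.05, 0.18, -0.01]]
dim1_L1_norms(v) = [0.48, 0.42]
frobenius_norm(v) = 0.41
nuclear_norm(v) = 0.58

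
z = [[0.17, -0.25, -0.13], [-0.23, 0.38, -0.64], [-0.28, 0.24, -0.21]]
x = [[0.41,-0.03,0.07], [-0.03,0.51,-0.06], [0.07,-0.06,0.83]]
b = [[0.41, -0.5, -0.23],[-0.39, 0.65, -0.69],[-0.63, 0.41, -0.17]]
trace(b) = 0.89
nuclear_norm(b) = 2.13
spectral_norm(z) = 0.87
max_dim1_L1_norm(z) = 1.25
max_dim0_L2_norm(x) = 0.84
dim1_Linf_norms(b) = [0.5, 0.69, 0.63]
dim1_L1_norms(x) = [0.51, 0.6, 0.96]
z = b @ x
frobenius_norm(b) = 1.45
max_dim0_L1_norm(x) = 0.96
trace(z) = 0.34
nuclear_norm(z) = 1.31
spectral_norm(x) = 0.85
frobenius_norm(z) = 0.95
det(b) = -0.17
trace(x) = 1.75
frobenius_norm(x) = 1.07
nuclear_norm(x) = 1.75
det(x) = 0.17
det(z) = -0.03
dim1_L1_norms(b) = [1.14, 1.73, 1.21]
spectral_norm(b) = 1.31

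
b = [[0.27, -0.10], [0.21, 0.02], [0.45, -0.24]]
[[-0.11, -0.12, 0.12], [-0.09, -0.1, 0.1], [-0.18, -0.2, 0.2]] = b@[[-0.42, -0.48, 0.46], [-0.05, -0.05, 0.05]]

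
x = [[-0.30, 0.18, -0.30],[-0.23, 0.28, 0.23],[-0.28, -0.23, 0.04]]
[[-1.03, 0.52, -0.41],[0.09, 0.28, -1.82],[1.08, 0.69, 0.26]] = x @ [[-1.10, -2.00, 1.55], [-2.89, -0.57, -3.40], [2.80, -0.08, -2.21]]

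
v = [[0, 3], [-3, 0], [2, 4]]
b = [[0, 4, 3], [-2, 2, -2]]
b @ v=[[-6, 12], [-10, -14]]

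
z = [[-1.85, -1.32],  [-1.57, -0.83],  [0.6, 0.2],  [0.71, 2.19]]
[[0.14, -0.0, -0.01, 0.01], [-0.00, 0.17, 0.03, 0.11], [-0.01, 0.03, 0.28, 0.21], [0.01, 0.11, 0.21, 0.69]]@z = [[-0.26, -0.16], [-0.17, 0.11], [0.29, 0.5], [0.42, 1.45]]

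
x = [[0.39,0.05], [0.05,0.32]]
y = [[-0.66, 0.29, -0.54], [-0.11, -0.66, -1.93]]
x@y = [[-0.26, 0.08, -0.31], [-0.07, -0.20, -0.64]]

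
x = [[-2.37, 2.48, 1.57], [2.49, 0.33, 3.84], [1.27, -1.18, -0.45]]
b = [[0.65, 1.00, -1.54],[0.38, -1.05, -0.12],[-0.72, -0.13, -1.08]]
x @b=[[-1.73, -5.18, 1.66], [-1.02, 1.64, -8.02], [0.70, 2.57, -1.33]]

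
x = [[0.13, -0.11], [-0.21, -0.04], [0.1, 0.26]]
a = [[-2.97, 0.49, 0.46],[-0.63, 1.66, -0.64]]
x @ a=[[-0.32, -0.12, 0.13], [0.65, -0.17, -0.07], [-0.46, 0.48, -0.12]]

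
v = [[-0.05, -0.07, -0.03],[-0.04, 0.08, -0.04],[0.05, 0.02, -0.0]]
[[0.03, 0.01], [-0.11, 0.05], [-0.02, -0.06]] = v@[[0.01, -1.42], [-0.82, 0.41], [1.02, 1.04]]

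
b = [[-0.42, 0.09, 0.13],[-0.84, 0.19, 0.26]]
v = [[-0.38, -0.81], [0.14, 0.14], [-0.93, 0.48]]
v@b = [[0.84, -0.19, -0.26], [-0.18, 0.04, 0.05], [-0.01, 0.01, 0.0]]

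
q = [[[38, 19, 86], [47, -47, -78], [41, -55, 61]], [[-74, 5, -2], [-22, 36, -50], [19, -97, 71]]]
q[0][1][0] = 47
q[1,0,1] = 5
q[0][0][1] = 19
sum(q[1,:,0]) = -77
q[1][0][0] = -74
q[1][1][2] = -50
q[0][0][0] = 38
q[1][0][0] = -74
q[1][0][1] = 5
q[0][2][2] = 61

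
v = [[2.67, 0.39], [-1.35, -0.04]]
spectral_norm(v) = 3.01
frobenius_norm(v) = 3.02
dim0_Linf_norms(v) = [2.67, 0.39]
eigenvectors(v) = [[0.88, -0.15],  [-0.48, 0.99]]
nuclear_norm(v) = 3.15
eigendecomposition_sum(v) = [[2.69, 0.42], [-1.45, -0.23]] + [[-0.02, -0.03], [0.10, 0.19]]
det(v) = 0.42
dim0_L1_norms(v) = [4.02, 0.43]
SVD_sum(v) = [[2.68, 0.33], [-1.33, -0.16]] + [[-0.01, 0.06], [-0.02, 0.12]]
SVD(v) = [[-0.89, 0.45], [0.45, 0.89]] @ diag([3.0142515867237485, 0.13923854327507565]) @ [[-0.99, -0.12], [-0.12, 0.99]]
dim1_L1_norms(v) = [3.06, 1.39]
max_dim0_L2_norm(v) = 2.99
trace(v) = 2.63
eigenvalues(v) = [2.46, 0.17]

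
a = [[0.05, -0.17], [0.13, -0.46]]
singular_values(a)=[0.51, 0.0]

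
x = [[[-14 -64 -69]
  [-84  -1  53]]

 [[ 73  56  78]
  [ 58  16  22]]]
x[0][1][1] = -1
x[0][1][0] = -84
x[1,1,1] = 16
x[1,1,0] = 58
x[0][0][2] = -69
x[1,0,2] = 78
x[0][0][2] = -69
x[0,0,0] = -14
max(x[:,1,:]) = 58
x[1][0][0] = 73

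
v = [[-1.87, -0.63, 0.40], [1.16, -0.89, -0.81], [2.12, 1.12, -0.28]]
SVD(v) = [[-0.62, -0.05, 0.79], [0.31, -0.93, 0.19], [0.72, 0.36, 0.59]] @ diag([3.2597223233932784, 1.431434581601162, 0.0023265785673163585]) @ [[0.93, 0.28, -0.21], [-0.17, 0.88, 0.44], [-0.32, 0.38, -0.87]]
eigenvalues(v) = [(-1.52+0.95j), (-1.52-0.95j), (-0+0j)]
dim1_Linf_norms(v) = [1.87, 1.16, 2.12]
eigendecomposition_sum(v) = [[(-0.93-0.41j), (-0.31-0.64j), 0.20-0.14j], [(0.58+1.65j), -0.45+1.15j, (-0.41-0.09j)], [1.06+0.02j, 0.56+0.49j, -0.14+0.21j]] + [[(-0.93+0.41j), -0.31+0.64j, 0.20+0.14j], [(0.58-1.65j), -0.45-1.15j, (-0.41+0.09j)], [1.06-0.02j, (0.56-0.49j), (-0.14-0.21j)]] + [[-0.00-0.00j,-0.00-0.00j,(-0-0j)], [0.00+0.00j,0j,0j], [(-0-0j),(-0-0j),-0.00-0.00j]]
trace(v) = -3.04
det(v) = -0.01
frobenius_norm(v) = 3.56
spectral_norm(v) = 3.26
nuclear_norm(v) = 4.69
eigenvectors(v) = [[(-0.3+0.33j),(-0.3-0.33j),(0.32+0j)],[0.77+0.00j,0.77-0.00j,-0.38+0.00j],[0.16-0.44j,0.16+0.44j,(0.87+0j)]]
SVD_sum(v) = [[-1.88, -0.57, 0.43], [0.94, 0.29, -0.22], [2.2, 0.67, -0.51]] + [[0.01,-0.06,-0.03],[0.22,-1.18,-0.59],[-0.08,0.45,0.23]] + [[-0.0, 0.00, -0.00], [-0.0, 0.0, -0.0], [-0.00, 0.00, -0.0]]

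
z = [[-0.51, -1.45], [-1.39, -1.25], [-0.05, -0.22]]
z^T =[[-0.51,  -1.39,  -0.05],  [-1.45,  -1.25,  -0.22]]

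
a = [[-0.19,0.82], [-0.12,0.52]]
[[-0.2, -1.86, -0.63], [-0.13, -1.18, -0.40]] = a @ [[-1.32, 1.07, -1.24], [-0.55, -2.02, -1.05]]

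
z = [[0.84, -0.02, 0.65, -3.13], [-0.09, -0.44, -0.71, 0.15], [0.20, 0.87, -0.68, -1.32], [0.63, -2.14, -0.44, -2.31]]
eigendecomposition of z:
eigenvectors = [[(0.59+0j),(-0.96+0j),0.81+0.00j,0.81-0.00j],[0.12+0.00j,(-0.05+0j),(-0.23+0.03j),-0.23-0.03j],[0.40+0.00j,0.11+0.00j,0.13+0.36j,(0.13-0.36j)],[0.69+0.00j,(-0.23+0j),(0.27-0.27j),(0.27+0.27j)]]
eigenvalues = [(-2.4+0j), (0.01+0j), (-0.1+1.32j), (-0.1-1.32j)]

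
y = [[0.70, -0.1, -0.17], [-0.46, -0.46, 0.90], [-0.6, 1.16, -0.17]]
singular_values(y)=[1.42, 1.18, 0.28]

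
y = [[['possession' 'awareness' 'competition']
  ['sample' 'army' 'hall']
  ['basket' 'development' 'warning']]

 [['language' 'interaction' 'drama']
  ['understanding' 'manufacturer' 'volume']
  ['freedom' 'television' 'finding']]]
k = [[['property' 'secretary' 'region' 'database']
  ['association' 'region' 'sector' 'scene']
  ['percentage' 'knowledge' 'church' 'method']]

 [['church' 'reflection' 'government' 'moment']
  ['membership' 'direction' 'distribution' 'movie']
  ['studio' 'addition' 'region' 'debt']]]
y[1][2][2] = 'finding'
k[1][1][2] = 'distribution'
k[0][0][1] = 'secretary'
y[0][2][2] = 'warning'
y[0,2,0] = 'basket'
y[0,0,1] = 'awareness'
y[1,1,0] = 'understanding'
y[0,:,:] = [['possession', 'awareness', 'competition'], ['sample', 'army', 'hall'], ['basket', 'development', 'warning']]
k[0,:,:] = [['property', 'secretary', 'region', 'database'], ['association', 'region', 'sector', 'scene'], ['percentage', 'knowledge', 'church', 'method']]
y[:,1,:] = [['sample', 'army', 'hall'], ['understanding', 'manufacturer', 'volume']]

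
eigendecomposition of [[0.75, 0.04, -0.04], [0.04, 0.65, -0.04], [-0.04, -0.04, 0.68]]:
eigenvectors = [[0.82, 0.56, -0.11], [0.36, -0.37, 0.85], [-0.44, 0.74, 0.51]]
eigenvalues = [0.79, 0.67, 0.62]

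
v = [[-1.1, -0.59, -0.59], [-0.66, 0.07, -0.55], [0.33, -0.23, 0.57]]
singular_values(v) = [1.66, 0.62, 0.09]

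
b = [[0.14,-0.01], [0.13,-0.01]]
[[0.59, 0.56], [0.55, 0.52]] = b @ [[4.05, 4.17], [-2.61, 2.32]]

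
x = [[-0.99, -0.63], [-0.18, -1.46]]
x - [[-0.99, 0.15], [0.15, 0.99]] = [[0.0, -0.78], [-0.33, -2.45]]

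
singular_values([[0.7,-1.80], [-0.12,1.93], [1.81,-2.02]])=[3.7, 1.05]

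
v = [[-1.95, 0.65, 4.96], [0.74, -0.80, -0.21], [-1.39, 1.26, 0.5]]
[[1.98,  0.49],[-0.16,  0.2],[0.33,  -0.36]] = v@[[-0.06,  0.37],[0.05,  0.03],[0.37,  0.24]]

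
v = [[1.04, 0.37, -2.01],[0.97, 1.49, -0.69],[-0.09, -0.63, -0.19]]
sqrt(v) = [[1.14, -0.22, -1.80], [0.4, 1.26, 0.03], [0.10, -0.49, -0.03]]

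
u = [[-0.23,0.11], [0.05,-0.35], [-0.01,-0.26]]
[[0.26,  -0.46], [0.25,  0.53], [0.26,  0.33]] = u @ [[-1.59, 1.36], [-0.93, -1.32]]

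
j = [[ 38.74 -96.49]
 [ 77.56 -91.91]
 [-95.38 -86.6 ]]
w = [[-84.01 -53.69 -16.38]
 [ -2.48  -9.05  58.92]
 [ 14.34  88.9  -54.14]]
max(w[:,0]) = 14.34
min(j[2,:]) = -95.38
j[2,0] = -95.38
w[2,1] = 88.9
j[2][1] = -86.6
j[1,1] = -91.91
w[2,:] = [14.34, 88.9, -54.14]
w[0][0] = -84.01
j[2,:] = [-95.38, -86.6]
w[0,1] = -53.69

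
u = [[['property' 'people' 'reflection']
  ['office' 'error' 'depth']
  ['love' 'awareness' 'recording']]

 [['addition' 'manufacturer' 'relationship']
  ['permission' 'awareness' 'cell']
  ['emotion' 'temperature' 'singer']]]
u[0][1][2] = 'depth'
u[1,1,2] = 'cell'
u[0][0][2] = 'reflection'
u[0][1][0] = 'office'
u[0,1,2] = 'depth'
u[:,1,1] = ['error', 'awareness']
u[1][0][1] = 'manufacturer'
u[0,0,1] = 'people'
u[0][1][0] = 'office'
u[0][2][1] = 'awareness'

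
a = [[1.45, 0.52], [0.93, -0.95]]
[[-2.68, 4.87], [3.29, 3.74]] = a @[[-0.45, 3.53], [-3.9, -0.48]]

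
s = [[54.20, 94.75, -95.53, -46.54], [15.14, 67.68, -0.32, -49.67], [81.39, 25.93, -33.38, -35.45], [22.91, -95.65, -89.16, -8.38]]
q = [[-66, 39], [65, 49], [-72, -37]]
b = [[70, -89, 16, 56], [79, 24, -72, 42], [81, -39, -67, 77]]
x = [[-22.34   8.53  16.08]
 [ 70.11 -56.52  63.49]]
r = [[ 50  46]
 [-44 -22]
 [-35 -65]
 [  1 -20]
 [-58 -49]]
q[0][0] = -66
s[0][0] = 54.2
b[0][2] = 16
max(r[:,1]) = 46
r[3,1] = -20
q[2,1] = -37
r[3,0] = 1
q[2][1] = -37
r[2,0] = -35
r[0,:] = [50, 46]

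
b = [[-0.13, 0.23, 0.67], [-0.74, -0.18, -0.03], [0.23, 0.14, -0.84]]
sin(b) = [[-0.1, 0.25, 0.58], [-0.74, -0.18, -0.12], [0.18, 0.13, -0.69]]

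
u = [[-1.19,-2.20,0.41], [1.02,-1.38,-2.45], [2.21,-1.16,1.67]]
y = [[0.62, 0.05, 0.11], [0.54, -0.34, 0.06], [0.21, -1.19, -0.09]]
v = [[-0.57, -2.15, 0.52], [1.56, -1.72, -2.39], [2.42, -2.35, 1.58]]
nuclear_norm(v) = 9.02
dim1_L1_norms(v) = [3.24, 5.67, 6.35]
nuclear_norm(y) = 2.07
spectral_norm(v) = 4.29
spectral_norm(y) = 1.30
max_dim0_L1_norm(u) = 4.74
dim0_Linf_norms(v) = [2.42, 2.35, 2.39]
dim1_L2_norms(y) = [0.63, 0.64, 1.21]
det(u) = 22.55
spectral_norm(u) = 3.04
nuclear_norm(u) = 8.52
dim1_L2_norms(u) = [2.53, 2.99, 3.0]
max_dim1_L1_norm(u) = 5.04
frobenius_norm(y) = 1.51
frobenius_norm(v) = 5.50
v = y + u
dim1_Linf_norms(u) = [2.2, 2.45, 2.21]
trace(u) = -0.90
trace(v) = -0.71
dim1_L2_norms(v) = [2.28, 3.33, 3.72]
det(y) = 0.00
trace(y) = 0.19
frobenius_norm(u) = 4.94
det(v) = 22.74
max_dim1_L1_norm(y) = 1.49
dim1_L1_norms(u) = [3.8, 4.85, 5.04]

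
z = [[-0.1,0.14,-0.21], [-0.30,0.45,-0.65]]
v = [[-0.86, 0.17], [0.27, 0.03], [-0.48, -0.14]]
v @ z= [[0.04, -0.04, 0.07], [-0.04, 0.05, -0.08], [0.09, -0.13, 0.19]]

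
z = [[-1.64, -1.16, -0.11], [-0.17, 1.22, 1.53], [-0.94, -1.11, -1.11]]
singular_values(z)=[2.92, 1.63, 0.25]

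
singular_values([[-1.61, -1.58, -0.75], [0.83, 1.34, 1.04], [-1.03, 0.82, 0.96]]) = [3.02, 1.65, 0.14]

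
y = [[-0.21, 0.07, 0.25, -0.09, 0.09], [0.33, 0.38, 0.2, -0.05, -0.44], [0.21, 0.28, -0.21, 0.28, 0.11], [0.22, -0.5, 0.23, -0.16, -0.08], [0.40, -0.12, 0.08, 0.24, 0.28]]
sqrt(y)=[[0.45, -0.24, 0.62, -0.21, -0.21], [0.32, 0.70, 0.06, 0.13, -0.3], [-0.32, 0.45, -0.09, 0.24, 0.37], [0.43, -0.35, -0.20, 0.18, -0.03], [0.23, 0.04, 0.02, 0.36, 0.59]]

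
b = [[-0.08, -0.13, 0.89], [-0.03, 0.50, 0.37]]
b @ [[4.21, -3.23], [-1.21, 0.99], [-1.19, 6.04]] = [[-1.24,5.51], [-1.17,2.83]]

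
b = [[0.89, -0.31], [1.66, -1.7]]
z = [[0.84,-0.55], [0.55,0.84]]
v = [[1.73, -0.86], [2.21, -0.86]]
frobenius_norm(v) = 3.06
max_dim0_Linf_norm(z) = 0.84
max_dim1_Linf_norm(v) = 2.21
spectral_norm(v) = 3.06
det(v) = 0.41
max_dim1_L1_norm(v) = 3.07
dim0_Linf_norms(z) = [0.84, 0.84]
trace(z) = 1.68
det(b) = -1.00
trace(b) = -0.81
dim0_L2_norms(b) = [1.88, 1.73]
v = z + b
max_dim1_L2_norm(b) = 2.38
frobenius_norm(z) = 1.42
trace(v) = 0.87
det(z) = 1.01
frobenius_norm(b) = 2.56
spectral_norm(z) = 1.00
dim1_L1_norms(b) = [1.2, 3.36]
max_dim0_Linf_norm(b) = 1.7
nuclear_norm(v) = 3.19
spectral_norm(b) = 2.53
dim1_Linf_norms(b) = [0.89, 1.7]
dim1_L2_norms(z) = [1.0, 1.0]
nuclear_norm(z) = 2.01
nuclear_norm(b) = 2.92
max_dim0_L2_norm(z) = 1.0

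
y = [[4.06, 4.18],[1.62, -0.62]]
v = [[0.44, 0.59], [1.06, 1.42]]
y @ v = [[6.22,8.33], [0.06,0.08]]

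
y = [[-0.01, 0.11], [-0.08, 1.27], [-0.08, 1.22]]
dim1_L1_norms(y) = [0.12, 1.35, 1.3]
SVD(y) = [[-0.06, 0.79], [-0.72, -0.46], [-0.69, 0.41]] @ diag([1.7681307415548506, 0.0036987523156494675]) @ [[0.06, -1.00],[-1.00, -0.06]]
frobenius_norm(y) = 1.77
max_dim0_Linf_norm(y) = 1.27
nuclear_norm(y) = 1.77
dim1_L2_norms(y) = [0.11, 1.27, 1.22]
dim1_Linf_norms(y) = [0.11, 1.27, 1.22]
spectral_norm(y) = 1.77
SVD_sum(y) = [[-0.01, 0.11], [-0.08, 1.27], [-0.08, 1.22]] + [[-0.0, -0.00],[0.0, 0.00],[-0.00, -0.00]]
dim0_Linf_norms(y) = [0.08, 1.27]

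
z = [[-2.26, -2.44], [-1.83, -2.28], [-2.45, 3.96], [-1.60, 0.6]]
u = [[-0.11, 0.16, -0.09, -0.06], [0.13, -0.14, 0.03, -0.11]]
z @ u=[[-0.07, -0.02, 0.13, 0.4], [-0.1, 0.03, 0.1, 0.36], [0.78, -0.95, 0.34, -0.29], [0.25, -0.34, 0.16, 0.03]]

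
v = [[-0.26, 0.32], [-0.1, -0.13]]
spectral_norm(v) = 0.41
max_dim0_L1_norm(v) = 0.45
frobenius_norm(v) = 0.44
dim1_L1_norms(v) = [0.58, 0.23]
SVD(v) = [[-0.99, 0.11], [0.11, 0.99]] @ diag([0.41434392100994843, 0.1588052742263356]) @ [[0.60, -0.8], [-0.8, -0.6]]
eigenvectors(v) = [[(0.87+0j), (0.87-0j)], [0.18+0.45j, (0.18-0.45j)]]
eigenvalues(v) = [(-0.2+0.17j), (-0.2-0.17j)]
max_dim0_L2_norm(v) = 0.35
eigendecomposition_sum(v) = [[-0.13+0.05j, (0.16+0.19j)], [(-0.05-0.06j), (-0.06+0.12j)]] + [[-0.13-0.05j, (0.16-0.19j)], [-0.05+0.06j, -0.06-0.12j]]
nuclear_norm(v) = 0.57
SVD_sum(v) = [[-0.25, 0.33], [0.03, -0.04]] + [[-0.01,  -0.01],[-0.13,  -0.09]]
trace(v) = -0.39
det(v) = 0.07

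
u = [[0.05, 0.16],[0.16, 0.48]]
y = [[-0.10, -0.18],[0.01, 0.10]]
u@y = [[-0.00, 0.01],[-0.01, 0.02]]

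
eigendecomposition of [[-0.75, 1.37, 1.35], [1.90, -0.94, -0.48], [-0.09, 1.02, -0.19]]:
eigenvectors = [[(-0.72+0j),-0.35+0.09j,(-0.35-0.09j)], [-0.57+0.00j,0.73+0.00j,0.73-0.00j], [-0.40+0.00j,-0.57-0.13j,-0.57+0.13j]]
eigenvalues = [(1.1+0j), (-1.49+0.31j), (-1.49-0.31j)]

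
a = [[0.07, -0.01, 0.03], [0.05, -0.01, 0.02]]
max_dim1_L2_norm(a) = 0.08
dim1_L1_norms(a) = [0.11, 0.08]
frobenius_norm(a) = 0.09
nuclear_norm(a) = 0.10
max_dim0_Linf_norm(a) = 0.07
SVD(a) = [[-0.81, -0.58], [-0.58, 0.81]] @ diag([0.09430404716982076, 0.0025974386214540584]) @ [[-0.91, 0.15, -0.38], [0.04, -0.9, -0.43]]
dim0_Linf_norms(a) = [0.07, 0.01, 0.03]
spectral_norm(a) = 0.09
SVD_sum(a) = [[0.07, -0.01, 0.03], [0.05, -0.01, 0.02]] + [[-0.00, 0.0, 0.00], [0.00, -0.00, -0.00]]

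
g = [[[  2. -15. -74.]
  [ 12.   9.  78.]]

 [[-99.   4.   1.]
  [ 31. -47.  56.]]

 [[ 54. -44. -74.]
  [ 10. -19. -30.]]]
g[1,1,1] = -47.0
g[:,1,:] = [[12.0, 9.0, 78.0], [31.0, -47.0, 56.0], [10.0, -19.0, -30.0]]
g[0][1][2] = 78.0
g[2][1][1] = -19.0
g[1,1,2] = 56.0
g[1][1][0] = 31.0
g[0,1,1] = 9.0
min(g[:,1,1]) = -47.0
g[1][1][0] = 31.0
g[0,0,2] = -74.0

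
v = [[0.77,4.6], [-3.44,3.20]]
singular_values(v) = [5.83, 3.14]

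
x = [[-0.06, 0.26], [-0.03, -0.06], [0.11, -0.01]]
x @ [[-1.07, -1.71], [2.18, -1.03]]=[[0.63, -0.17], [-0.10, 0.11], [-0.14, -0.18]]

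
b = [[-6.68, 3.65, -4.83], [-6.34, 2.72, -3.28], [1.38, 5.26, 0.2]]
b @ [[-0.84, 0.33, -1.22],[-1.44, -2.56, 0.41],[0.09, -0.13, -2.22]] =[[-0.08,  -10.92,  20.37], [1.11,  -8.63,  16.13], [-8.72,  -13.04,  0.03]]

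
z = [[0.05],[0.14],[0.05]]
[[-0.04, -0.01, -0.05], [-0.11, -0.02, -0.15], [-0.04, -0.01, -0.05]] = z @ [[-0.79, -0.13, -1.06]]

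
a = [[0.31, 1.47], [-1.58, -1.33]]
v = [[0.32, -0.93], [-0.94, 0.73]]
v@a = [[1.57, 1.71], [-1.44, -2.35]]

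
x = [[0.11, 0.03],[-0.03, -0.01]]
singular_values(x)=[0.12, 0.0]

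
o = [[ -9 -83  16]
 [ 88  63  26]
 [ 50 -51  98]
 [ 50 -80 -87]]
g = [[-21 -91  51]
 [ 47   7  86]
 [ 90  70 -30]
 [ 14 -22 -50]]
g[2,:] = [90, 70, -30]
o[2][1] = -51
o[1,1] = 63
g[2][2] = -30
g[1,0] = 47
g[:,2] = [51, 86, -30, -50]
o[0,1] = -83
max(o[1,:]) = 88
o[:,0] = [-9, 88, 50, 50]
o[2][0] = 50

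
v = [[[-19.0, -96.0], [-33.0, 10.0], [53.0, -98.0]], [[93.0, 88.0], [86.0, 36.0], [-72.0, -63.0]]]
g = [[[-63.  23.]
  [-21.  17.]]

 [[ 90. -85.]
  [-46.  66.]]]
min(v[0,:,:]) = -98.0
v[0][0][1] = -96.0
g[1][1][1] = 66.0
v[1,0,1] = 88.0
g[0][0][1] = 23.0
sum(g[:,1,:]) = 16.0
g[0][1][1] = 17.0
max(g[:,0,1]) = 23.0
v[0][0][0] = -19.0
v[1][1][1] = 36.0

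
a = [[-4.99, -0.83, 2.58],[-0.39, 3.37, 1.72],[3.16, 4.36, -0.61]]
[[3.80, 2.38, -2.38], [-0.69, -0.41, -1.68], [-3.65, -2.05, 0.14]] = a @[[-0.59,  -0.56,  0.29], [-0.38,  -0.09,  -0.24], [0.21,  -0.19,  -0.44]]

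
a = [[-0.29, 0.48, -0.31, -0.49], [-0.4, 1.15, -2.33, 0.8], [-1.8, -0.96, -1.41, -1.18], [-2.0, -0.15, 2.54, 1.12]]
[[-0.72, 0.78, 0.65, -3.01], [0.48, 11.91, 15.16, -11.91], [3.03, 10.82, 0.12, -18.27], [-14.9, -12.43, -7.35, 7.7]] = a @ [[3.20,  -0.72,  -0.03,  4.03], [-3.04,  -2.03,  2.05,  1.35], [-2.81,  -5.81,  -4.31,  5.61], [-1.62,  0.52,  3.43,  1.53]]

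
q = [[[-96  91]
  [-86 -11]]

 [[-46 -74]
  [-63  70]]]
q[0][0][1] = 91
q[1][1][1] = 70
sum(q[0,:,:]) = -102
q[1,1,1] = 70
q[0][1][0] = -86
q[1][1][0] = -63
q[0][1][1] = -11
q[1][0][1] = -74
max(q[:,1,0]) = -63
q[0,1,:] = [-86, -11]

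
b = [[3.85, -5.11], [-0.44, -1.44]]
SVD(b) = [[-0.99,-0.14], [-0.14,0.99]] @ diag([6.461214960153943, 1.2060270472435017]) @ [[-0.58,  0.81], [-0.81,  -0.58]]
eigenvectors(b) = [[1.0,0.67],[-0.08,0.74]]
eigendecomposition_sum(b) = [[3.97,-3.57], [-0.31,0.28]] + [[-0.12,  -1.54], [-0.13,  -1.72]]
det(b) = -7.79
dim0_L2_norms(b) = [3.88, 5.31]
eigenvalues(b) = [4.25, -1.84]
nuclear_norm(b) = 7.67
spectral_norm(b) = 6.46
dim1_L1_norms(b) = [8.96, 1.88]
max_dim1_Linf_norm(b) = 5.11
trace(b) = 2.41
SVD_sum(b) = [[3.71, -5.21], [0.53, -0.75]] + [[0.14, 0.10],[-0.97, -0.69]]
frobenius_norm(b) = 6.57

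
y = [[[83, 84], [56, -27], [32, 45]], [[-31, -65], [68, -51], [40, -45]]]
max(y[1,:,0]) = 68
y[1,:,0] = [-31, 68, 40]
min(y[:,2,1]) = -45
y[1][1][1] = -51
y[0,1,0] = 56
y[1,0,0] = -31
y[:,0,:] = [[83, 84], [-31, -65]]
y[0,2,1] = 45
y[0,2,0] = 32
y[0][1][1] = -27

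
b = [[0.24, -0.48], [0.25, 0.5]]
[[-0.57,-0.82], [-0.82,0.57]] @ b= [[-0.34, -0.14], [-0.05, 0.68]]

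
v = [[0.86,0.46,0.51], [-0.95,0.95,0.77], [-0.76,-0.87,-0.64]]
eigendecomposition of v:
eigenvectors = [[(-0.14+0.28j), (-0.14-0.28j), 0.04+0.00j], [(-0.75+0j), -0.75-0.00j, -0.76+0.00j], [(0.35-0.47j), (0.35+0.47j), 0.65+0.00j]]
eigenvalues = [(0.42+0.84j), (0.42-0.84j), (0.34+0j)]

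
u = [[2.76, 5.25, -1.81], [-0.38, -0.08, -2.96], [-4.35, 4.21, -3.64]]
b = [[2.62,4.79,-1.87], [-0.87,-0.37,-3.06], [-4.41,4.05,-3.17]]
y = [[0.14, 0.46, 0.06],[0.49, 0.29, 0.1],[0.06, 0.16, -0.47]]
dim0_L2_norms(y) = [0.51, 0.57, 0.48]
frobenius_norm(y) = 0.91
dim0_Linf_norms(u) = [4.35, 5.25, 3.64]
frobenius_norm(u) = 9.86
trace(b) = -0.92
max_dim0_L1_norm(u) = 9.54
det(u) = 99.06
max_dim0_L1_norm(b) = 9.21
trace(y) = -0.04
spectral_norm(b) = 7.57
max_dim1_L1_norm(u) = 12.2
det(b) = 96.61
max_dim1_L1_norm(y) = 0.88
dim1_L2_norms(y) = [0.48, 0.58, 0.5]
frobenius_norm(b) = 9.46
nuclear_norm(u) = 15.61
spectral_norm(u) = 8.03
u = y + b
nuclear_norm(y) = 1.47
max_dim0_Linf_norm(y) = 0.49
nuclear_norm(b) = 15.16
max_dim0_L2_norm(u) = 6.73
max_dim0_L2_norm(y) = 0.57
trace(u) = -0.96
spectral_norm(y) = 0.71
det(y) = 0.09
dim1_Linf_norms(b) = [4.79, 3.06, 4.41]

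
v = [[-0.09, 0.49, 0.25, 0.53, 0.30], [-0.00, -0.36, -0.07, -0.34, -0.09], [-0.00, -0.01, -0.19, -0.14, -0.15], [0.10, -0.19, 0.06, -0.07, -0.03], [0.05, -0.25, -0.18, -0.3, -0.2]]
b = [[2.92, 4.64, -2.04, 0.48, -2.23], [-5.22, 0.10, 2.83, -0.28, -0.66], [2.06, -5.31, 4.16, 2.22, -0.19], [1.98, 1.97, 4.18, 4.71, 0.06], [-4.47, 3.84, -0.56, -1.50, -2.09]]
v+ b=[[2.83, 5.13, -1.79, 1.01, -1.93], [-5.22, -0.26, 2.76, -0.62, -0.75], [2.06, -5.32, 3.97, 2.08, -0.34], [2.08, 1.78, 4.24, 4.64, 0.03], [-4.42, 3.59, -0.74, -1.8, -2.29]]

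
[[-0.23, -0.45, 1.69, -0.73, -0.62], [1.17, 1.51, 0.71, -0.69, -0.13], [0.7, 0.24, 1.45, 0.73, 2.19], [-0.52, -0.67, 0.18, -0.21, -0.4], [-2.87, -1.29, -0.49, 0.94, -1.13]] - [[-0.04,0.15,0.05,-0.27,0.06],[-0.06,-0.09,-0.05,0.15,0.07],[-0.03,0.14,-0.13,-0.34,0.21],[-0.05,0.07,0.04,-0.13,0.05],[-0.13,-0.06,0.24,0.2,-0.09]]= [[-0.19, -0.60, 1.64, -0.46, -0.68], [1.23, 1.6, 0.76, -0.84, -0.20], [0.73, 0.10, 1.58, 1.07, 1.98], [-0.47, -0.74, 0.14, -0.08, -0.45], [-2.74, -1.23, -0.73, 0.74, -1.04]]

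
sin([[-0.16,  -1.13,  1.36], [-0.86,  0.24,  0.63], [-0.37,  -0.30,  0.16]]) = [[-0.26, -1.06, 1.32], [-0.81, 0.11, 0.63], [-0.36, -0.3, 0.09]]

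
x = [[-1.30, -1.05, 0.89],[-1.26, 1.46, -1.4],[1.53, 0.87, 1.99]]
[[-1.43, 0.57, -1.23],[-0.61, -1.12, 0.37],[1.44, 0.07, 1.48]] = x@[[0.85, 0.1, 0.43], [0.27, -0.51, 0.72], [-0.05, 0.18, 0.1]]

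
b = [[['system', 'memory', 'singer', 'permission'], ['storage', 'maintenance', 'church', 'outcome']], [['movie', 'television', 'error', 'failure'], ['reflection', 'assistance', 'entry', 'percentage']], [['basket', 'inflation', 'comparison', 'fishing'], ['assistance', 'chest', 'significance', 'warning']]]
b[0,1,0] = 'storage'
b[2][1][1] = 'chest'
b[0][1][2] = 'church'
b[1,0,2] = 'error'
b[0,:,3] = ['permission', 'outcome']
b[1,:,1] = ['television', 'assistance']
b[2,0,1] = 'inflation'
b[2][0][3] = 'fishing'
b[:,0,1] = ['memory', 'television', 'inflation']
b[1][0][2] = 'error'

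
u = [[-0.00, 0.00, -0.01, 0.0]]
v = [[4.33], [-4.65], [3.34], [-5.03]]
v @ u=[[0.0, 0.00, -0.04, 0.00], [0.00, 0.0, 0.05, 0.00], [0.00, 0.00, -0.03, 0.0], [0.0, 0.0, 0.05, 0.00]]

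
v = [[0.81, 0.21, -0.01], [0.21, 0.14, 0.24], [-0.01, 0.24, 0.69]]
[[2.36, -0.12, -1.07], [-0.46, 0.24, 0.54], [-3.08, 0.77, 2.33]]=v @ [[3.38, -0.01, -1.86], [-1.98, -0.48, 2.18], [-3.72, 1.29, 2.59]]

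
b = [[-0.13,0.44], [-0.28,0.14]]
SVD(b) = [[-0.87,  -0.5],[-0.5,  0.87]] @ diag([0.5169582688126461, 0.20311117228314168]) @ [[0.49, -0.87], [-0.87, -0.49]]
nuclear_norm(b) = 0.72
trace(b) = 0.01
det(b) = 0.10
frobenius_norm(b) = 0.56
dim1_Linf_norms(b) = [0.44, 0.28]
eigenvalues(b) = [(0.01+0.32j), (0.01-0.32j)]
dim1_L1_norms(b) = [0.57, 0.42]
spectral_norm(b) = 0.52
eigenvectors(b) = [[0.78+0.00j,(0.78-0j)], [0.24+0.58j,(0.24-0.58j)]]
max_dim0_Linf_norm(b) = 0.44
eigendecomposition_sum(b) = [[-0.06+0.16j,0.22-0.00j], [-0.14+0.00j,(0.07+0.16j)]] + [[(-0.06-0.16j), (0.22+0j)], [-0.14-0.00j, 0.07-0.16j]]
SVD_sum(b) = [[-0.22, 0.39], [-0.13, 0.23]] + [[0.09, 0.05], [-0.15, -0.09]]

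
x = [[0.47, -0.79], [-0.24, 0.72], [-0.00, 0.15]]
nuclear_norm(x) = 1.33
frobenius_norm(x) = 1.20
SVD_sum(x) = [[0.39, -0.83], [-0.32, 0.68], [-0.06, 0.12]] + [[0.08, 0.04], [0.08, 0.04], [0.06, 0.03]]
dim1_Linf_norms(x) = [0.79, 0.72, 0.15]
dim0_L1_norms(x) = [0.71, 1.66]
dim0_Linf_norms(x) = [0.47, 0.79]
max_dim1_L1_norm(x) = 1.26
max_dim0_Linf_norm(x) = 0.79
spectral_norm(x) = 1.19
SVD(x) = [[-0.77,-0.60], [0.63,-0.65], [0.11,-0.46]] @ diag([1.193123796908018, 0.1412643099009603]) @ [[-0.43, 0.90], [-0.9, -0.43]]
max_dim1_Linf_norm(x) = 0.79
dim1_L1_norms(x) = [1.26, 0.96, 0.15]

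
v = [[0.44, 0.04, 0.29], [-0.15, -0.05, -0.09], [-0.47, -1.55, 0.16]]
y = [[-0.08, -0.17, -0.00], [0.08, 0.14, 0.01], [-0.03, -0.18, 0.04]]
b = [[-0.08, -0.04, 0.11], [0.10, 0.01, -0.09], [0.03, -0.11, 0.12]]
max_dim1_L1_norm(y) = 0.25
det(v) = -0.00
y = b @ v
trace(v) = 0.55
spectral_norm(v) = 1.64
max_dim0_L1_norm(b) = 0.32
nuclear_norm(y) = 0.36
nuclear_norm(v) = 2.17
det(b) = 0.00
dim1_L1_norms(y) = [0.25, 0.23, 0.25]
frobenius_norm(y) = 0.31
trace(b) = 0.05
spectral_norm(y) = 0.30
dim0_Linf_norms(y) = [0.08, 0.18, 0.04]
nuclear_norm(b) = 0.35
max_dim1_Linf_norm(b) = 0.12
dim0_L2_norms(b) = [0.13, 0.12, 0.19]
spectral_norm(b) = 0.22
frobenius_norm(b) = 0.26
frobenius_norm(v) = 1.72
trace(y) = 0.10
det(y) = 0.00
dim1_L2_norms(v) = [0.53, 0.18, 1.63]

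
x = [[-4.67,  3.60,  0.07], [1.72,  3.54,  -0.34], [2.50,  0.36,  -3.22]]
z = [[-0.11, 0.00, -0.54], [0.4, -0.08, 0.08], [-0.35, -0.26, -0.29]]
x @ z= [[1.93, -0.31, 2.79],[1.35, -0.19, -0.55],[1.00, 0.81, -0.39]]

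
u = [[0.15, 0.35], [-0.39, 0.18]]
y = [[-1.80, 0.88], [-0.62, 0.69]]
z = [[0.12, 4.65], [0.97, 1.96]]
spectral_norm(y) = 2.18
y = z @ u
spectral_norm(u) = 0.43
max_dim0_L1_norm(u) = 0.54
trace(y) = -1.11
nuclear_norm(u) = 0.81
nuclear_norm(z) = 5.91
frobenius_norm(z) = 5.14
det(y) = -0.70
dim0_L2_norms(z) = [0.98, 5.05]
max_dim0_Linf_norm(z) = 4.65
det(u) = 0.16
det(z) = -4.28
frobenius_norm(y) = 2.21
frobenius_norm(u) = 0.57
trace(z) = 2.08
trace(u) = 0.33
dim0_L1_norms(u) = [0.54, 0.53]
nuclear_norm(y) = 2.50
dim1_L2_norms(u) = [0.38, 0.43]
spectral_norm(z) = 5.07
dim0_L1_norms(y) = [2.42, 1.57]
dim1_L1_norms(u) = [0.5, 0.57]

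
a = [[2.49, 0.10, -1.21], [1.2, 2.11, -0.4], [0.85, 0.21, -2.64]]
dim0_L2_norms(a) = [2.89, 2.12, 2.93]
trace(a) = 1.96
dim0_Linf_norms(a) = [2.49, 2.11, 2.64]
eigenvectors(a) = [[-0.3, -0.13, 0.24], [-0.95, 0.99, 0.02], [-0.09, 0.02, 0.97]]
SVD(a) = [[-0.65, 0.03, -0.76], [-0.44, -0.83, 0.35], [-0.62, 0.56, 0.56]] @ diag([3.8935098177261414, 2.059526881929528, 1.435768199215942]) @ [[-0.69, -0.29, 0.67], [-0.22, -0.79, -0.57], [-0.69, 0.54, -0.48]]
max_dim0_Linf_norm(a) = 2.64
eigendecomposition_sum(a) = [[1.78, 0.25, -0.44], [5.68, 0.80, -1.41], [0.53, 0.08, -0.13]] + [[0.61, -0.18, -0.15], [-4.49, 1.3, 1.07], [-0.09, 0.03, 0.02]] + [[0.1, 0.03, -0.62], [0.01, 0.00, -0.06], [0.41, 0.11, -2.53]]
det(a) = -11.51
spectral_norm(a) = 3.89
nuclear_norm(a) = 7.39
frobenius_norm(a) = 4.63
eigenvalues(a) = [2.45, 1.94, -2.43]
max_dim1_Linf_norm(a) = 2.64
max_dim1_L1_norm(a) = 3.8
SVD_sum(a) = [[1.75,  0.73,  -1.7], [1.17,  0.49,  -1.13], [1.65,  0.69,  -1.61]] + [[-0.01, -0.05, -0.03],[0.38, 1.36, 0.97],[-0.25, -0.91, -0.65]] + [[0.75, -0.58, 0.52], [-0.34, 0.27, -0.24], [-0.55, 0.43, -0.39]]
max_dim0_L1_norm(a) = 4.54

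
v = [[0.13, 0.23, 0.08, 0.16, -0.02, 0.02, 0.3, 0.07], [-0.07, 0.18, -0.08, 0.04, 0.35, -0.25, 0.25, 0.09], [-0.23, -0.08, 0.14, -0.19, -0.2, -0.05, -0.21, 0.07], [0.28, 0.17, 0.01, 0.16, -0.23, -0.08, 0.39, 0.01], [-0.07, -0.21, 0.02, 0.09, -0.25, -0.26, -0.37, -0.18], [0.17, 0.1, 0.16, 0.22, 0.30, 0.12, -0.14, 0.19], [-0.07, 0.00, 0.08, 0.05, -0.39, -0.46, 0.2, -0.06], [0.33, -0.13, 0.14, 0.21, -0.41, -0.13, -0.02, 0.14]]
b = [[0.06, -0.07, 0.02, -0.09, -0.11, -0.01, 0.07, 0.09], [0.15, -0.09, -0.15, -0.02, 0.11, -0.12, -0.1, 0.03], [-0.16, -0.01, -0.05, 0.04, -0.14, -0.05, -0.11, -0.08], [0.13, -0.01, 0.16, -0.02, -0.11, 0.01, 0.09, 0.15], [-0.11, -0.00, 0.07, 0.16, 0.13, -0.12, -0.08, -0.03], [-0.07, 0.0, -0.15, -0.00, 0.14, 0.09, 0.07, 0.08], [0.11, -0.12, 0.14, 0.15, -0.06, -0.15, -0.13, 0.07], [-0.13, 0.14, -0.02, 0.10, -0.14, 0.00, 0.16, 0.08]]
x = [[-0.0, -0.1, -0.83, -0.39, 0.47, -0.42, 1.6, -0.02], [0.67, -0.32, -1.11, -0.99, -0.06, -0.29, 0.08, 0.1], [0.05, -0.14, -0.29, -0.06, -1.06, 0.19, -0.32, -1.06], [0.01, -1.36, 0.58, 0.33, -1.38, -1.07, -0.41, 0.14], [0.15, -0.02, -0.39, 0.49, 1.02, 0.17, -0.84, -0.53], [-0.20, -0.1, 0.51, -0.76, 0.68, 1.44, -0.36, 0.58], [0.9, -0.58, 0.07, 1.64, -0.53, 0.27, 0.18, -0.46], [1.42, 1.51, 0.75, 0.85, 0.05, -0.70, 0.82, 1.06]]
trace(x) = 3.42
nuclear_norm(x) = 14.58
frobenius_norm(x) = 5.78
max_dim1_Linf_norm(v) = 0.46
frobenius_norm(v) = 1.58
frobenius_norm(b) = 0.81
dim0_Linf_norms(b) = [0.16, 0.14, 0.16, 0.16, 0.14, 0.15, 0.16, 0.15]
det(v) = -0.00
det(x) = 21.32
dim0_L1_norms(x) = [3.4, 4.13, 4.53, 5.51, 5.25, 4.55, 4.61, 3.95]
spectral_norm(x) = 3.08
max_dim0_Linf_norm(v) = 0.46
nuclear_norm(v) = 3.52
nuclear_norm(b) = 1.93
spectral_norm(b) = 0.44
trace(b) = 0.07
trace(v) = 0.82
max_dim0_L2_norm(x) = 2.34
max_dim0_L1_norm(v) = 2.15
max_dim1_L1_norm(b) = 0.93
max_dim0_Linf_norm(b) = 0.16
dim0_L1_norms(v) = [1.35, 1.1, 0.71, 1.12, 2.15, 1.37, 1.88, 0.81]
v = b @ x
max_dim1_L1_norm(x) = 7.16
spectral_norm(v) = 0.96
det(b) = -0.00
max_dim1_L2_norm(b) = 0.34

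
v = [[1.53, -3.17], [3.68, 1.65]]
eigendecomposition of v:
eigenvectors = [[0.01-0.68j,0.01+0.68j], [-0.73+0.00j,-0.73-0.00j]]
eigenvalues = [(1.59+3.41j), (1.59-3.41j)]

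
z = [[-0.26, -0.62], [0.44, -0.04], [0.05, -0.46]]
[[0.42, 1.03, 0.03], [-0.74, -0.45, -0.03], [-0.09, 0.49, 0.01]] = z@[[-1.67, -1.14, -0.06], [0.02, -1.18, -0.02]]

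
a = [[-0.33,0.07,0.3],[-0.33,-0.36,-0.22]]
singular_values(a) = [0.54, 0.45]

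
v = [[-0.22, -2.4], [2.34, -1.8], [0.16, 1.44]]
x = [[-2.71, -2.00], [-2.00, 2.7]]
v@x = [[5.4, -6.04],[-2.74, -9.54],[-3.31, 3.57]]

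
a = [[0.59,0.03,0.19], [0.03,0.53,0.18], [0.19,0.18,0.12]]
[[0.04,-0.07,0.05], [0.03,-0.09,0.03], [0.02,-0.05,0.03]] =a @ [[0.06, -0.06, 0.12], [0.06, -0.11, 0.09], [-0.0, -0.17, -0.10]]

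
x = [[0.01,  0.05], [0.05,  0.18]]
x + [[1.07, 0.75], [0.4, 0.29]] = [[1.08, 0.80], [0.45, 0.47]]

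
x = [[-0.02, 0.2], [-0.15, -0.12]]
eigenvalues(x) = [(-0.07+0.17j), (-0.07-0.17j)]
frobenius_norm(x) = 0.28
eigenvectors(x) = [[(0.76+0j), 0.76-0.00j], [-0.19+0.63j, -0.19-0.63j]]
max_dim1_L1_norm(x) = 0.27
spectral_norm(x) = 0.24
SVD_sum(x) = [[0.06,0.17], [-0.06,-0.15]] + [[-0.08, 0.03],[-0.09, 0.03]]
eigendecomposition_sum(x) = [[-0.01+0.09j, 0.10+0.04j], [-0.08-0.03j, (-0.06+0.07j)]] + [[-0.01-0.09j,(0.1-0.04j)], [-0.08+0.03j,(-0.06-0.07j)]]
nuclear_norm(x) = 0.38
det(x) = 0.03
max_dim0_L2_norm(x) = 0.23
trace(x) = -0.14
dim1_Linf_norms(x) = [0.2, 0.15]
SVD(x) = [[-0.74,0.68], [0.68,0.74]] @ diag([0.2443824676872024, 0.13257906881221287]) @ [[-0.36, -0.93], [-0.93, 0.36]]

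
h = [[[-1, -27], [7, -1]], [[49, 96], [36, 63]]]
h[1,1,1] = 63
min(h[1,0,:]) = 49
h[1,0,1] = 96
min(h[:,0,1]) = -27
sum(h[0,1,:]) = 6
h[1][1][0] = 36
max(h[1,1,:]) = 63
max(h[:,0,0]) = 49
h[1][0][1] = 96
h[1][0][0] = 49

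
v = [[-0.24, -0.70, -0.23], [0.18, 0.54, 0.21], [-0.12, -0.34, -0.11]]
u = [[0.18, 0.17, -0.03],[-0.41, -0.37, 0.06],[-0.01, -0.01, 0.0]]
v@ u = [[0.25, 0.22, -0.03], [-0.19, -0.17, 0.03], [0.12, 0.11, -0.02]]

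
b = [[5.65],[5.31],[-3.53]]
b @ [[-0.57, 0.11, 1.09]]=[[-3.22, 0.62, 6.16], [-3.03, 0.58, 5.79], [2.01, -0.39, -3.85]]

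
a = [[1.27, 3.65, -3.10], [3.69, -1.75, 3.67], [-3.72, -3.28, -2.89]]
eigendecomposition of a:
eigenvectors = [[(-0.83+0j), (-0.52+0.03j), -0.52-0.03j],[-0.19+0.00j, 0.78+0.00j, (0.78-0j)],[0.53+0.00j, 0.10+0.33j, (0.1-0.33j)]]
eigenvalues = [(4.09+0j), (-3.73+1.68j), (-3.73-1.68j)]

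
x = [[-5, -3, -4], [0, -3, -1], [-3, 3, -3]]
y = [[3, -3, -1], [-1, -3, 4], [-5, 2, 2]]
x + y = [[-2, -6, -5], [-1, -6, 3], [-8, 5, -1]]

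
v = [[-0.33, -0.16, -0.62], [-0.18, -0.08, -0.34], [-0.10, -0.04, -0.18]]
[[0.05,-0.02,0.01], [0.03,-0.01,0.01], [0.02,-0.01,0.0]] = v @ [[-0.25, 0.02, 0.01], [0.07, 0.02, 0.02], [0.03, 0.02, -0.03]]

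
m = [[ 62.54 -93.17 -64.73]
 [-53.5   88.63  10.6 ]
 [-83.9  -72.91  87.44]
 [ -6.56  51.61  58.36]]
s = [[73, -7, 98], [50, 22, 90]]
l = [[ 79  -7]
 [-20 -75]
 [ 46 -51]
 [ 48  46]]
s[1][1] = 22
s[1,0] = 50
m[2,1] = -72.91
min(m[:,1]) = -93.17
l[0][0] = 79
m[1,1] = 88.63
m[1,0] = -53.5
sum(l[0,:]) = 72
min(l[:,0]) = -20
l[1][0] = -20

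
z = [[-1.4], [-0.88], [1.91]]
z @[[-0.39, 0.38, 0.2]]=[[0.55, -0.53, -0.28], [0.34, -0.33, -0.18], [-0.74, 0.73, 0.38]]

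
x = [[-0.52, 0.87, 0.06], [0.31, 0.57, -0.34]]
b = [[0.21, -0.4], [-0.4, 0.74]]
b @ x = [[-0.23, -0.05, 0.15], [0.44, 0.07, -0.28]]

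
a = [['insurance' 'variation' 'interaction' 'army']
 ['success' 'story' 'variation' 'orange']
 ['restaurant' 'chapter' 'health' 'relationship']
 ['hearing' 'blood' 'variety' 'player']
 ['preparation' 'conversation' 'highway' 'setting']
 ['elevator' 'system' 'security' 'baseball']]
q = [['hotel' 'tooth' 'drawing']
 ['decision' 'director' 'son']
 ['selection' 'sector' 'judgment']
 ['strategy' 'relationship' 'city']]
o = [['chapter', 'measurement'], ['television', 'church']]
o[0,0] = 'chapter'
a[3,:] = ['hearing', 'blood', 'variety', 'player']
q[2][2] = 'judgment'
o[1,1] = 'church'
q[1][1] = 'director'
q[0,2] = 'drawing'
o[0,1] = 'measurement'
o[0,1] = 'measurement'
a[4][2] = 'highway'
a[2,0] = 'restaurant'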